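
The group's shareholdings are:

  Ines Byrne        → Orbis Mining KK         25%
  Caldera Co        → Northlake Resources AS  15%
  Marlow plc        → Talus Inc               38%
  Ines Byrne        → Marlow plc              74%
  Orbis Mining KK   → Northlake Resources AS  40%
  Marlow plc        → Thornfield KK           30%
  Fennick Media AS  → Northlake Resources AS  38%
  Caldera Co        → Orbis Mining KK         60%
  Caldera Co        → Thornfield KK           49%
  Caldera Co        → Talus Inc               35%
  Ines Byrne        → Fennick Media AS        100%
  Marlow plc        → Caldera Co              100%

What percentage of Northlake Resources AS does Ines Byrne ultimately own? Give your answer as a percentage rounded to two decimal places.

76.86%

Ines reaches Northlake along 4 paths.
Via Fennick: 100% × 38% = 38%.
Via Orbis: 25% × 40% = 10%.
Via Marlow → Caldera → Orbis: 74% × 100% × 60% × 40% = 17.76%.
Via Marlow → Caldera: 74% × 100% × 15% = 11.1%.
Total: 38% + 10% + 17.76% + 11.1% = 76.86%.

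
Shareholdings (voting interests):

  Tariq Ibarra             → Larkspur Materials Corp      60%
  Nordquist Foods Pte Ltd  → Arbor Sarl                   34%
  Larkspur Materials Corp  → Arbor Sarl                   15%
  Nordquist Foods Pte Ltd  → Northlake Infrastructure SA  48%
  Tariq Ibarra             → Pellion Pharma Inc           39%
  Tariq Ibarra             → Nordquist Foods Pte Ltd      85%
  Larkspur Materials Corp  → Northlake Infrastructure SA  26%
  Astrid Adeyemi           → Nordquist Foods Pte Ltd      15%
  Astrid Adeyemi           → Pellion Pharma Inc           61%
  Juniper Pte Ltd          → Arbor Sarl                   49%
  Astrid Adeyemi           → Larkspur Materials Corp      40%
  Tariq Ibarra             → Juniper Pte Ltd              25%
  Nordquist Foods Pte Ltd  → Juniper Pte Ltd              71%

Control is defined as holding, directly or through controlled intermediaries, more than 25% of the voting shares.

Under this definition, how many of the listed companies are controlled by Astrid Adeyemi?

Astrid holds 40% of Larkspur, so Astrid controls Larkspur.
Astrid holds 61% of Pellion, so Astrid controls Pellion.
Larkspur holds 26% of Northlake, so Astrid controls Northlake.
No other company's threshold is met.
Astrid controls 3 companies.

3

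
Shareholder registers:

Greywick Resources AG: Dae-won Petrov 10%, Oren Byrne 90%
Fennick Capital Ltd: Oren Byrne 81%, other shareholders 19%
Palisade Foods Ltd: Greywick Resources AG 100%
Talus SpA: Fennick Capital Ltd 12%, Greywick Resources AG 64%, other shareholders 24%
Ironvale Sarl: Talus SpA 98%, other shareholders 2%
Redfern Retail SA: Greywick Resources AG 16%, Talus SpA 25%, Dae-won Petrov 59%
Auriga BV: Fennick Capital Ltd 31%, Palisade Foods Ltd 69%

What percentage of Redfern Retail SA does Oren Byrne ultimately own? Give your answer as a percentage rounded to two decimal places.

Oren reaches Redfern along 3 paths.
Via Greywick: 90% × 16% = 14.4%.
Via Fennick → Talus: 81% × 12% × 25% = 2.43%.
Via Greywick → Talus: 90% × 64% × 25% = 14.4%.
Total: 14.4% + 2.43% + 14.4% = 31.23%.

31.23%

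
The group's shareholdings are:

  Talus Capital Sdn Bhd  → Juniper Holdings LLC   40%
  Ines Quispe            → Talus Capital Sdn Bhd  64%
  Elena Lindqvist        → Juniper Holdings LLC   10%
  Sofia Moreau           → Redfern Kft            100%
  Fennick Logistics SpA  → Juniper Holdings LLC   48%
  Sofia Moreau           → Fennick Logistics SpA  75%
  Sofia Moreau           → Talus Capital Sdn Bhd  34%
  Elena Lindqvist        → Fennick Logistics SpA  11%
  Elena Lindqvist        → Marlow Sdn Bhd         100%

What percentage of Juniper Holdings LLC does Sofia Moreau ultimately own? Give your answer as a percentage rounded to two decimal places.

49.60%

Sofia reaches Juniper along 2 paths.
Via Talus: 34% × 40% = 13.6%.
Via Fennick: 75% × 48% = 36%.
Total: 13.6% + 36% = 49.6%.
Rounded: 49.60%.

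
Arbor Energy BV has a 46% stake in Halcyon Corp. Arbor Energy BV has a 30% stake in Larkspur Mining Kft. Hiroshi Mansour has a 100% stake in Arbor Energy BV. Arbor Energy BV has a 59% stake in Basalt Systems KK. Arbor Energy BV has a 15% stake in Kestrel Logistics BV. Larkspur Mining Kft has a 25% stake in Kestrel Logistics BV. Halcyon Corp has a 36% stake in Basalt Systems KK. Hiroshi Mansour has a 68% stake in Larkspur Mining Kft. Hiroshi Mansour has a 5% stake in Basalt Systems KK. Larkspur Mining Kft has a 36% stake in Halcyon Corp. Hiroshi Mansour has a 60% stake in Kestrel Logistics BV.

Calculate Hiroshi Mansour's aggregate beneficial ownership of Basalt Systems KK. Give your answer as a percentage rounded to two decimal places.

93.26%

Hiroshi reaches Basalt along 5 paths.
Via Arbor: 100% × 59% = 59%.
Direct stake: 5% = 5%.
Via Arbor → Larkspur → Halcyon: 100% × 30% × 36% × 36% = 3.888%.
Via Larkspur → Halcyon: 68% × 36% × 36% = 8.8128%.
Via Arbor → Halcyon: 100% × 46% × 36% = 16.56%.
Total: 59% + 5% + 3.888% + 8.8128% + 16.56% = 93.2608%.
Rounded: 93.26%.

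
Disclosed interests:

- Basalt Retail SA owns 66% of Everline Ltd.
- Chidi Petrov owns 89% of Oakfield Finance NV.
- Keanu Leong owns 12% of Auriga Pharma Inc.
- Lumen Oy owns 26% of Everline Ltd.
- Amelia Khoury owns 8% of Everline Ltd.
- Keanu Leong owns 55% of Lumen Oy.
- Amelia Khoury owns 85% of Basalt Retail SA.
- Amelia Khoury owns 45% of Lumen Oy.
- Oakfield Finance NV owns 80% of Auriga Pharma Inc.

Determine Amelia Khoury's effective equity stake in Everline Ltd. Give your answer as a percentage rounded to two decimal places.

Amelia reaches Everline along 3 paths.
Direct stake: 8% = 8%.
Via Lumen: 45% × 26% = 11.7%.
Via Basalt: 85% × 66% = 56.1%.
Total: 8% + 11.7% + 56.1% = 75.8%.
Rounded: 75.80%.

75.80%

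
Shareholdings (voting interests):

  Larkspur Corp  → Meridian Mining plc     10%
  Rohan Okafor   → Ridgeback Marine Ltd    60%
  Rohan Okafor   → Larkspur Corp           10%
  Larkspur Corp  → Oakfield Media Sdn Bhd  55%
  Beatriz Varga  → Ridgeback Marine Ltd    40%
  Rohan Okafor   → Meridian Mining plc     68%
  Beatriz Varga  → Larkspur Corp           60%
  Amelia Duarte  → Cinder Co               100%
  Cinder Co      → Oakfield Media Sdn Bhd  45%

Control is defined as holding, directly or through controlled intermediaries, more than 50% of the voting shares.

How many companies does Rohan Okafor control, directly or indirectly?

2

Rohan holds 60% of Ridgeback, so Rohan controls Ridgeback.
Rohan holds 68% of Meridian, so Rohan controls Meridian.
No other company's threshold is met.
Rohan controls 2 companies.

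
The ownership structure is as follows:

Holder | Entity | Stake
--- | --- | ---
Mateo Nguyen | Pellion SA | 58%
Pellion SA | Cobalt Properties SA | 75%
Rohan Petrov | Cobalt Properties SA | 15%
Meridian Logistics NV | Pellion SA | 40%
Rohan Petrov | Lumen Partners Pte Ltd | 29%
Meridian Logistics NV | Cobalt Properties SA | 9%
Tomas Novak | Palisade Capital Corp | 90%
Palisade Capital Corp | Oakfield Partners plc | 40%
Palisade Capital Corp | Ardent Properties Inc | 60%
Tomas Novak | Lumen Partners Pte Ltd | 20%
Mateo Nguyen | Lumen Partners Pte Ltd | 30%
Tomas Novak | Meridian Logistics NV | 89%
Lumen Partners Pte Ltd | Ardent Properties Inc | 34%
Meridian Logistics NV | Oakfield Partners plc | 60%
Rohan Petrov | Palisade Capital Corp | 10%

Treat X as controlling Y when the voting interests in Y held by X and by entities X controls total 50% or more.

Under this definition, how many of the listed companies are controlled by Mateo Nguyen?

Mateo holds 58% of Pellion, so Mateo controls Pellion.
Pellion holds 75% of Cobalt, so Mateo controls Cobalt.
No other company's threshold is met.
Mateo controls 2 companies.

2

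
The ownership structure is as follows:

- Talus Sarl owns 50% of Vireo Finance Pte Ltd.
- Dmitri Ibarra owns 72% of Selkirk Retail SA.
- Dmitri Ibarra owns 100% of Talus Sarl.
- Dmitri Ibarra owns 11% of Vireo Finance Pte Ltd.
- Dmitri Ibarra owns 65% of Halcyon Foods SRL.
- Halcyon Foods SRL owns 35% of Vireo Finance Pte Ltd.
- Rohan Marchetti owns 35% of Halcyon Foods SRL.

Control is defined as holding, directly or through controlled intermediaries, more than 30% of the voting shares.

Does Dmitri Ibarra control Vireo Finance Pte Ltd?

Dmitri holds 100% of Talus, so Dmitri controls Talus.
Dmitri holds 65% of Halcyon, so Dmitri controls Halcyon.
Talus and Dmitri and Halcyon together hold 50% + 11% + 35% = 96% of Vireo, so Dmitri controls Vireo.

Yes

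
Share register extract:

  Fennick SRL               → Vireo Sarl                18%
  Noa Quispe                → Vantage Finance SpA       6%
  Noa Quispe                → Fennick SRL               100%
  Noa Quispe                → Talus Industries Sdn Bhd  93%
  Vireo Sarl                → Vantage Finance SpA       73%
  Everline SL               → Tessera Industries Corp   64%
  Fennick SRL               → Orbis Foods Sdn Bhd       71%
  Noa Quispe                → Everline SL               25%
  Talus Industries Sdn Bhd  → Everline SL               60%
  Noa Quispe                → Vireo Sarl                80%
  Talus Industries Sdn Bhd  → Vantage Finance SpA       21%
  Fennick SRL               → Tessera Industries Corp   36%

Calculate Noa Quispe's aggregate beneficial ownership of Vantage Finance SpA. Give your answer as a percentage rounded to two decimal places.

97.07%

Noa reaches Vantage along 4 paths.
Direct stake: 6% = 6%.
Via Talus: 93% × 21% = 19.53%.
Via Vireo: 80% × 73% = 58.4%.
Via Fennick → Vireo: 100% × 18% × 73% = 13.14%.
Total: 6% + 19.53% + 58.4% + 13.14% = 97.07%.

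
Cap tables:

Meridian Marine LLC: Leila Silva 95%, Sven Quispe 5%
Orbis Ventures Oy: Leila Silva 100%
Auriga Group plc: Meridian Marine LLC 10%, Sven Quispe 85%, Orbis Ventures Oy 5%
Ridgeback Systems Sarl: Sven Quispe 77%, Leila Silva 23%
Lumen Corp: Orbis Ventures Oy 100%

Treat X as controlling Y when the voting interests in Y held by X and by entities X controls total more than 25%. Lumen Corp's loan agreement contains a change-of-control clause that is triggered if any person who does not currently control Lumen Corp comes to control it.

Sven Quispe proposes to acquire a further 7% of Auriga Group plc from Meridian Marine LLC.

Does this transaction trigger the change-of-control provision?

The purchase adds only to Sven's holdings (Meridian's stake shrinks), so Sven is the only person who could newly come to control Lumen.
Sven holds 85% of Auriga, so Sven controls Auriga.
Sven holds 77% of Ridgeback, so Sven controls Ridgeback.
Neither Sven nor any entity Sven controls holds any voting interest in Lumen.
So before the transaction, Sven does not control Lumen.
After the purchase, Sven's direct stake in Auriga rises to 85% + 7% = 92%, and Meridian's stake falls to 3%.
Sven holds 92% of Auriga, so Sven controls Auriga.
After the transaction, neither Sven nor any entity Sven controls holds a voting interest in Lumen, so Sven still does not control it.
No new person acquires control, so the clause is not triggered.

No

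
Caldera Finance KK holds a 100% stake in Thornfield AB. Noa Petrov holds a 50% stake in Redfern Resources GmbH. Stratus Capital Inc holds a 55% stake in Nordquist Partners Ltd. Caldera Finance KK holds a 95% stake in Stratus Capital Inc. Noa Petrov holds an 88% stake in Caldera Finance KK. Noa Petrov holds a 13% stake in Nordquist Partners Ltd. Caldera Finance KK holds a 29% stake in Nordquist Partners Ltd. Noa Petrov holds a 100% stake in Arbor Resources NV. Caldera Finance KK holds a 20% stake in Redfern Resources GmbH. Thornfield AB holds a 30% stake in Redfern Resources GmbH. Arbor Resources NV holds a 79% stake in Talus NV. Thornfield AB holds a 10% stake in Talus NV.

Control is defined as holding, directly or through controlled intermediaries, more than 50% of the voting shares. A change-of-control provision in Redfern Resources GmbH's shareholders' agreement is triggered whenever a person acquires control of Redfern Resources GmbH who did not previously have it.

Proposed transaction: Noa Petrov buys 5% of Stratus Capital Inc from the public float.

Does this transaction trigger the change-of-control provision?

No

The purchase changes only Noa's holdings, so Noa is the only person who could newly come to control Redfern.
Noa holds 88% of Caldera, so Noa controls Caldera.
Caldera holds 100% of Thornfield, so Noa controls Thornfield.
Thornfield and Noa and Caldera together hold 30% + 50% + 20% = 100% of Redfern, so Noa controls Redfern.
So Noa already controls Redfern before the transaction.
After the purchase, Noa holds 5% of Stratus directly.
Noa controlled Redfern already, so this is not a new person acquiring control; every other person's position is unchanged or reduced.
No new person acquires control, so the clause is not triggered.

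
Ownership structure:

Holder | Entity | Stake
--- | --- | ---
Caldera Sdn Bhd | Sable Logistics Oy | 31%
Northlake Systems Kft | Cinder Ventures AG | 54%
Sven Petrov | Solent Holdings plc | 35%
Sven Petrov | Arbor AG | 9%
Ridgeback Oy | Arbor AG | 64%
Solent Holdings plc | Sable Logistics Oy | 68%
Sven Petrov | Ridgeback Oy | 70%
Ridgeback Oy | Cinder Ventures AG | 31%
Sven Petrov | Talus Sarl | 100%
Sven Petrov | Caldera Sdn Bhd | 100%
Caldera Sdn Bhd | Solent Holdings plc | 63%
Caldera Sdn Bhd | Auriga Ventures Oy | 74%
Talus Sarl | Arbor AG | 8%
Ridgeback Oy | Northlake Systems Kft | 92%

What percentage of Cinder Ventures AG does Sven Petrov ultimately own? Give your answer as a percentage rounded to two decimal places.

56.48%

Sven reaches Cinder along 2 paths.
Via Ridgeback → Northlake: 70% × 92% × 54% = 34.776%.
Via Ridgeback: 70% × 31% = 21.7%.
Total: 34.776% + 21.7% = 56.476%.
Rounded: 56.48%.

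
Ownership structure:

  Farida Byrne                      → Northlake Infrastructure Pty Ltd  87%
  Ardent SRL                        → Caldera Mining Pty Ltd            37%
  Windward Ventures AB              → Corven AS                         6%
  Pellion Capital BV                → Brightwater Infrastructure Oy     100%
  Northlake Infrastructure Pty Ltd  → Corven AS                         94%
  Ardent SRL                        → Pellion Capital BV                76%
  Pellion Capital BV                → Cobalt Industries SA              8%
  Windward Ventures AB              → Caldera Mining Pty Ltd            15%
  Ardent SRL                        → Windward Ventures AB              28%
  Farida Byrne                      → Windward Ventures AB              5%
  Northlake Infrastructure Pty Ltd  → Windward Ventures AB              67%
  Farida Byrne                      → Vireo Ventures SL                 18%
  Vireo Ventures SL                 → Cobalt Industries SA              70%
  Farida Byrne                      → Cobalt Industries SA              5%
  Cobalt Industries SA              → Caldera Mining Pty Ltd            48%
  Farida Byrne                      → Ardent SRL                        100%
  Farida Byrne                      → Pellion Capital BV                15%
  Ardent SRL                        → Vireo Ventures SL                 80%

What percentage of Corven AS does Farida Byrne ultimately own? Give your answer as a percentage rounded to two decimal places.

87.26%

Farida reaches Corven along 4 paths.
Via Northlake: 87% × 94% = 81.78%.
Via Northlake → Windward: 87% × 67% × 6% = 3.4974%.
Via Ardent → Windward: 100% × 28% × 6% = 1.68%.
Via Windward: 5% × 6% = 0.3%.
Total: 81.78% + 3.4974% + 1.68% + 0.3% = 87.2574%.
Rounded: 87.26%.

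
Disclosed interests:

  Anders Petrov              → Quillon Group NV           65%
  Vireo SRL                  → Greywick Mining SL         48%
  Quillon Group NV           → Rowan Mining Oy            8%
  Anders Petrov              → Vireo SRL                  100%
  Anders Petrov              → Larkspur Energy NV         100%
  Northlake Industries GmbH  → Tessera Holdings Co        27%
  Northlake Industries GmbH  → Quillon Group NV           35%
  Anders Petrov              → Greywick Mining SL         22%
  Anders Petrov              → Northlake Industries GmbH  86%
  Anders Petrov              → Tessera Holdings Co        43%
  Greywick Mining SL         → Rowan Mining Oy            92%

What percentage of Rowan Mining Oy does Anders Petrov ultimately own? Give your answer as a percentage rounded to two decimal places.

Anders reaches Rowan along 4 paths.
Via Quillon: 65% × 8% = 5.2%.
Via Northlake → Quillon: 86% × 35% × 8% = 2.408%.
Via Vireo → Greywick: 100% × 48% × 92% = 44.16%.
Via Greywick: 22% × 92% = 20.24%.
Total: 5.2% + 2.408% + 44.16% + 20.24% = 72.008%.
Rounded: 72.01%.

72.01%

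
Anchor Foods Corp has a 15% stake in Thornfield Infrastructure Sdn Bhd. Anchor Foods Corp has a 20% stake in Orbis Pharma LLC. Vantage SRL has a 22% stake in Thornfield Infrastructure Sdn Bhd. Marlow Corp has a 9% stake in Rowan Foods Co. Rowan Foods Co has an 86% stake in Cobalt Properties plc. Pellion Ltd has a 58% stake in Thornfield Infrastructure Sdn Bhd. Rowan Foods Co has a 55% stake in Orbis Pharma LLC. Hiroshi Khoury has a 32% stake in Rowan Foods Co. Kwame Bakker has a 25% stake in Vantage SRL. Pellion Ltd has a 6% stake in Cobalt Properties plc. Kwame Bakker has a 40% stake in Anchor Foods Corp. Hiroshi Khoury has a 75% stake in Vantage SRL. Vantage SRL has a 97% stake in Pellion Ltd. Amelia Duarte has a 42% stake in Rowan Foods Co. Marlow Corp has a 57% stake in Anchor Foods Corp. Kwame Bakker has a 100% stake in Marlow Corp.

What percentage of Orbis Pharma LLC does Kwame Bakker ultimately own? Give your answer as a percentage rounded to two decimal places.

24.35%

Kwame reaches Orbis along 3 paths.
Via Marlow → Rowan: 100% × 9% × 55% = 4.95%.
Via Marlow → Anchor: 100% × 57% × 20% = 11.4%.
Via Anchor: 40% × 20% = 8%.
Total: 4.95% + 11.4% + 8% = 24.35%.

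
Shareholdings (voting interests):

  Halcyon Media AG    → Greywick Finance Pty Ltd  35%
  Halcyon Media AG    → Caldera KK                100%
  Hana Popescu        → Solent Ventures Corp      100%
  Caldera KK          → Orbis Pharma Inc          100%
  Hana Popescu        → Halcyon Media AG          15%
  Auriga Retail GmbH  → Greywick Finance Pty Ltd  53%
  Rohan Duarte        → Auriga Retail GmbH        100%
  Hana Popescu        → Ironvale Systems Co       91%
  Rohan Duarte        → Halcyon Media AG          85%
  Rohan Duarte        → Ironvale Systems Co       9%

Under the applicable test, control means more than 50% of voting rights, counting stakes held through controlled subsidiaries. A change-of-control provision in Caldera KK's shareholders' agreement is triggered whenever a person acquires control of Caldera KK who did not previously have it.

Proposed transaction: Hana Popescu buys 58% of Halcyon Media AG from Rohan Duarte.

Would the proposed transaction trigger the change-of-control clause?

Yes

The purchase adds only to Hana's holdings (Rohan's stake shrinks), so Hana is the only person who could newly come to control Caldera.
Hana holds 91% of Ironvale, so Hana controls Ironvale.
Hana holds 100% of Solent, so Hana controls Solent.
Neither Hana nor any entity Hana controls holds any voting interest in Caldera.
So before the transaction, Hana does not control Caldera.
After the purchase, Hana's direct stake in Halcyon rises to 15% + 58% = 73%, and Rohan's stake falls to 27%.
Hana holds 73% of Halcyon, so Hana controls Halcyon.
Halcyon holds 100% of Caldera, so Hana controls Caldera.
Hana did not control Caldera before and does after, so the clause is triggered.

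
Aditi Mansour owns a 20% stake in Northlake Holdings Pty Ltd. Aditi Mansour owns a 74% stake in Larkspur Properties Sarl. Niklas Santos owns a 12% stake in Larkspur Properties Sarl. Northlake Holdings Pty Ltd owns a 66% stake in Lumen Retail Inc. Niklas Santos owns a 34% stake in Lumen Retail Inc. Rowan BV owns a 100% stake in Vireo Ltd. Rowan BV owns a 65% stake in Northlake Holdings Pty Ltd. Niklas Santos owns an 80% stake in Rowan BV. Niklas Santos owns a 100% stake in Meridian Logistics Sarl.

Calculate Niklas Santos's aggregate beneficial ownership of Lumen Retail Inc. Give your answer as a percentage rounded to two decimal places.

68.32%

Niklas reaches Lumen along 2 paths.
Direct stake: 34% = 34%.
Via Rowan → Northlake: 80% × 65% × 66% = 34.32%.
Total: 34% + 34.32% = 68.32%.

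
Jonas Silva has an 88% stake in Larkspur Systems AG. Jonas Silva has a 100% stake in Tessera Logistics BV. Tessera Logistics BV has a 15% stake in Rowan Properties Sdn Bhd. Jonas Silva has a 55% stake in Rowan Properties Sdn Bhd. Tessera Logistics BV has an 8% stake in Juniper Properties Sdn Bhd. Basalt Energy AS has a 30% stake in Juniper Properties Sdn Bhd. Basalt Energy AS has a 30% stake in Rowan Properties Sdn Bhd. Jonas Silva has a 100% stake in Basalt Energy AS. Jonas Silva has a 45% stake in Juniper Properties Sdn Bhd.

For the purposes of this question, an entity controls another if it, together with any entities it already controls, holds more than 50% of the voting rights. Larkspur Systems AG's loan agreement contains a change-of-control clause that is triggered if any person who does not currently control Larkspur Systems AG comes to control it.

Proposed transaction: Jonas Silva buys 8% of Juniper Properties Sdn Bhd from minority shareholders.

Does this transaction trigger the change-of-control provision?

The purchase changes only Jonas's holdings, so Jonas is the only person who could newly come to control Larkspur.
Jonas holds 88% of Larkspur, so Jonas controls Larkspur.
So Jonas already controls Larkspur before the transaction.
After the purchase, Jonas's direct stake in Juniper rises to 45% + 8% = 53%.
Jonas controlled Larkspur already, so this is not a new person acquiring control; every other person's position is unchanged or reduced.
No new person acquires control, so the clause is not triggered.

No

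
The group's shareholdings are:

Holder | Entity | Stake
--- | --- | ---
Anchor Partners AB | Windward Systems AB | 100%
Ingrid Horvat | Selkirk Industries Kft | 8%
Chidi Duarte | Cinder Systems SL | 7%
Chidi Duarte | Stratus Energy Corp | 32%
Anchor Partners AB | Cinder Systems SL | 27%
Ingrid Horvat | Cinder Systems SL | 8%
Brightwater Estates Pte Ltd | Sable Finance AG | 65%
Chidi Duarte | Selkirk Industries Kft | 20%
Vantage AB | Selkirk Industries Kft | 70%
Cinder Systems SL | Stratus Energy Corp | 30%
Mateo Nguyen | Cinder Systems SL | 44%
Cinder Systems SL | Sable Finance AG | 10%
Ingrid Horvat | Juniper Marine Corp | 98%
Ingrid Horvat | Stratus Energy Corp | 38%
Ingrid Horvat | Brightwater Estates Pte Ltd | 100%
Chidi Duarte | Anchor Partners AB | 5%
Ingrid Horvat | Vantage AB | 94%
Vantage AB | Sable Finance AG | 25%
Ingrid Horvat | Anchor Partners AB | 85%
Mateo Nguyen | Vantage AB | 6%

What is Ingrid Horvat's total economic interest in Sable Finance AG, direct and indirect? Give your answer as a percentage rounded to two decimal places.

Ingrid reaches Sable along 4 paths.
Via Brightwater: 100% × 65% = 65%.
Via Vantage: 94% × 25% = 23.5%.
Via Cinder: 8% × 10% = 0.8%.
Via Anchor → Cinder: 85% × 27% × 10% = 2.295%.
Total: 65% + 23.5% + 0.8% + 2.295% = 91.595%.
Rounded: 91.60%.

91.60%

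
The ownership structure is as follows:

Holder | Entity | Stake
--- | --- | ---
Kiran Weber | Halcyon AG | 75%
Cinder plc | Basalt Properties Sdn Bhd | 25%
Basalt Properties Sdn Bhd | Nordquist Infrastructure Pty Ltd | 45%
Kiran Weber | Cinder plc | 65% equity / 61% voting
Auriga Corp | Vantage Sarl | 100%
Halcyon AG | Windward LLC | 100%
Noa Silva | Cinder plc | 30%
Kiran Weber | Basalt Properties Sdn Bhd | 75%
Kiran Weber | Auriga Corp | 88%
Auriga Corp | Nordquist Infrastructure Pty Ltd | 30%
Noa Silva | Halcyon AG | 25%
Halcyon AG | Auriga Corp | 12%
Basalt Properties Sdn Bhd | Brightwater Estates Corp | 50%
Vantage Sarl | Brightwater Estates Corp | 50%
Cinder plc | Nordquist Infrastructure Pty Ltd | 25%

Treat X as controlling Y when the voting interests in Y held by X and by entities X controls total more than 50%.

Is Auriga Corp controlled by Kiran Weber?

Kiran holds 75% of Halcyon, so Kiran controls Halcyon.
Kiran and Halcyon together hold 88% + 12% = 100% of Auriga, so Kiran controls Auriga.

Yes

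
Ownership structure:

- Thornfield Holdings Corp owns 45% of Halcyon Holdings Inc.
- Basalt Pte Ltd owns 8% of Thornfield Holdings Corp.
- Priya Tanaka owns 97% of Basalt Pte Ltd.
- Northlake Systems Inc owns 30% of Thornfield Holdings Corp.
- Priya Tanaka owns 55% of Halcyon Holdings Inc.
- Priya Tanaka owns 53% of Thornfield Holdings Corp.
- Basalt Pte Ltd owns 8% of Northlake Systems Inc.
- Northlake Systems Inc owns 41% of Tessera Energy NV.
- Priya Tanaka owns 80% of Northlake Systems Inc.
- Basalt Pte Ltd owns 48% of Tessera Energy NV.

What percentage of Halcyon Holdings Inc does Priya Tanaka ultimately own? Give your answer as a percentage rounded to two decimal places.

Priya reaches Halcyon along 5 paths.
Direct stake: 55% = 55%.
Via Northlake → Thornfield: 80% × 30% × 45% = 10.8%.
Via Basalt → Northlake → Thornfield: 97% × 8% × 30% × 45% = 1.0476%.
Via Thornfield: 53% × 45% = 23.85%.
Via Basalt → Thornfield: 97% × 8% × 45% = 3.492%.
Total: 55% + 10.8% + 1.0476% + 23.85% + 3.492% = 94.1896%.
Rounded: 94.19%.

94.19%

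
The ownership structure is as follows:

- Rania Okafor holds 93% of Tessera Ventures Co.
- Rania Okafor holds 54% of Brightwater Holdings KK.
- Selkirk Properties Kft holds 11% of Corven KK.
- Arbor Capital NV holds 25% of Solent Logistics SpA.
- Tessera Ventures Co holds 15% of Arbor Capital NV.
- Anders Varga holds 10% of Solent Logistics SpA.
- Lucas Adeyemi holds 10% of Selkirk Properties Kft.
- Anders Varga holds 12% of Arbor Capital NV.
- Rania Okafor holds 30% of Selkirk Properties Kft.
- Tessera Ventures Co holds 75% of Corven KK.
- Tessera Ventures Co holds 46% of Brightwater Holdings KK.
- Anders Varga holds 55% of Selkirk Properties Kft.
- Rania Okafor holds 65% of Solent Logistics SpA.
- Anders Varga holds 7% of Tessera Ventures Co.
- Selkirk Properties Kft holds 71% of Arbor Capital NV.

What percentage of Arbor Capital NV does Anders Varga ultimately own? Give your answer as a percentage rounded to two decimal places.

Anders reaches Arbor along 3 paths.
Via Tessera: 7% × 15% = 1.05%.
Direct stake: 12% = 12%.
Via Selkirk: 55% × 71% = 39.05%.
Total: 1.05% + 12% + 39.05% = 52.1%.
Rounded: 52.10%.

52.10%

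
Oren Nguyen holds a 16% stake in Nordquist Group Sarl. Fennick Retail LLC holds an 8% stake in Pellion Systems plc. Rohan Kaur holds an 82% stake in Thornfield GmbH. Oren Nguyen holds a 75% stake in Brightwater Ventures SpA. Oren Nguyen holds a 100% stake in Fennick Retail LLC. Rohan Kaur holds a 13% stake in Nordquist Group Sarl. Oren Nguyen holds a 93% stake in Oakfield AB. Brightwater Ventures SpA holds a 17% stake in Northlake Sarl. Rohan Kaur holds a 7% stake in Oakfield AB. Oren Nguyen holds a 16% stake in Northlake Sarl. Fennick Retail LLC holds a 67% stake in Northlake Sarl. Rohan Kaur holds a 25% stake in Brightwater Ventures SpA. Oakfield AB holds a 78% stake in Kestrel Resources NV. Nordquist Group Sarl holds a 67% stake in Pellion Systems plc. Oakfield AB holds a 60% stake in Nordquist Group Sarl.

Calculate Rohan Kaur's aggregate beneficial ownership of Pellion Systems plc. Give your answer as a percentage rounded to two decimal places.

Rohan reaches Pellion along 2 paths.
Via Oakfield → Nordquist: 7% × 60% × 67% = 2.814%.
Via Nordquist: 13% × 67% = 8.71%.
Total: 2.814% + 8.71% = 11.524%.
Rounded: 11.52%.

11.52%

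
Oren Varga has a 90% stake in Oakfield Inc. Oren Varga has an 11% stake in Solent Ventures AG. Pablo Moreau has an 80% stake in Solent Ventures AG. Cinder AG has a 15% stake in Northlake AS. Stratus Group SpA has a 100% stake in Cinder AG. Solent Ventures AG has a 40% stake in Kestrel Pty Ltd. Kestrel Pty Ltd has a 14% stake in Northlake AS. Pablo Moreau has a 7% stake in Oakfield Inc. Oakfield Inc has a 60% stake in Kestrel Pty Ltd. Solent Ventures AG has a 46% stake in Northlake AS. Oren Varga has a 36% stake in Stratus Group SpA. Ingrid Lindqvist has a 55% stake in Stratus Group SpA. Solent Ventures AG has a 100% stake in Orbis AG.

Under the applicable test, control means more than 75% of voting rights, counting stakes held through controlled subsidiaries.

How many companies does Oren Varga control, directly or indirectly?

Oren holds 90% of Oakfield, so Oren controls Oakfield.
No other company's threshold is met.
Oren controls 1 company.

1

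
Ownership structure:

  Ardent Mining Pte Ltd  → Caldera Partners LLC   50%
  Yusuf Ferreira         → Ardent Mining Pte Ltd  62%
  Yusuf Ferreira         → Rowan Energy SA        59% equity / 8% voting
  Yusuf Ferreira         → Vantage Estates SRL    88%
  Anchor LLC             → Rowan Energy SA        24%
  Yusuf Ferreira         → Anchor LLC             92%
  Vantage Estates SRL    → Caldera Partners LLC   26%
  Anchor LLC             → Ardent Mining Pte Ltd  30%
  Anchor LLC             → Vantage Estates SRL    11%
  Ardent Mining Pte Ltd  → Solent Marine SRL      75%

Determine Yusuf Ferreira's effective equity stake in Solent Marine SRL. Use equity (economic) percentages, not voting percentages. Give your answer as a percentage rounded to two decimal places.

Yusuf reaches Solent along 2 paths.
Via Ardent: 62% × 75% = 46.5%.
Via Anchor → Ardent: 92% × 30% × 75% = 20.7%.
Total: 46.5% + 20.7% = 67.2%.
Rounded: 67.20%.

67.20%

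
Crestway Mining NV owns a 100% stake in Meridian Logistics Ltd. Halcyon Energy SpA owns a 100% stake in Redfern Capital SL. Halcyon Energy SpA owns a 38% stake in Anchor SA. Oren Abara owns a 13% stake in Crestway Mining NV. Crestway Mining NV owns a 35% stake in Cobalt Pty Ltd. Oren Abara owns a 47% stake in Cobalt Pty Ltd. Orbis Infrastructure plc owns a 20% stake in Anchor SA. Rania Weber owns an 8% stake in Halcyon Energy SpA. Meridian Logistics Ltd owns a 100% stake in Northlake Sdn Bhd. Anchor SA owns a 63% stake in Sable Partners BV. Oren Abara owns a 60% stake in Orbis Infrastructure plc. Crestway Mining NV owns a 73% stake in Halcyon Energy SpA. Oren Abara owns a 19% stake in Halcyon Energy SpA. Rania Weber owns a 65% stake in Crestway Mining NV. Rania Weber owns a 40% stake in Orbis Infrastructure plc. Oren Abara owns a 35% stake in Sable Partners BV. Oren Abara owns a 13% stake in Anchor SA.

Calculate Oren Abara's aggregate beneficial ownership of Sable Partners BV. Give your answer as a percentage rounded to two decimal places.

Oren reaches Sable along 5 paths.
Via Orbis → Anchor: 60% × 20% × 63% = 7.56%.
Via Anchor: 13% × 63% = 8.19%.
Via Halcyon → Anchor: 19% × 38% × 63% = 4.5486%.
Via Crestway → Halcyon → Anchor: 13% × 73% × 38% × 63% = 2.271906%.
Direct stake: 35% = 35%.
Total: 7.56% + 8.19% + 4.5486% + 2.271906% + 35% = 57.570506%.
Rounded: 57.57%.

57.57%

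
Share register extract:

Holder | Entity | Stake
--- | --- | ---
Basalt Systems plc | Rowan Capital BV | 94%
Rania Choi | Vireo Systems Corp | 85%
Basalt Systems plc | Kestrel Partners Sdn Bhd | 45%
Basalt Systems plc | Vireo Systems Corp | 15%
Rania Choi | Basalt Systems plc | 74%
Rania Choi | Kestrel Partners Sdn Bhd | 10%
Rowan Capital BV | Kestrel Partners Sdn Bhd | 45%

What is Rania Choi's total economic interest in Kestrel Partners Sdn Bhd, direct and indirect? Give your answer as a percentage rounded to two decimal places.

74.60%

Rania reaches Kestrel along 3 paths.
Direct stake: 10% = 10%.
Via Basalt: 74% × 45% = 33.3%.
Via Basalt → Rowan: 74% × 94% × 45% = 31.302%.
Total: 10% + 33.3% + 31.302% = 74.602%.
Rounded: 74.60%.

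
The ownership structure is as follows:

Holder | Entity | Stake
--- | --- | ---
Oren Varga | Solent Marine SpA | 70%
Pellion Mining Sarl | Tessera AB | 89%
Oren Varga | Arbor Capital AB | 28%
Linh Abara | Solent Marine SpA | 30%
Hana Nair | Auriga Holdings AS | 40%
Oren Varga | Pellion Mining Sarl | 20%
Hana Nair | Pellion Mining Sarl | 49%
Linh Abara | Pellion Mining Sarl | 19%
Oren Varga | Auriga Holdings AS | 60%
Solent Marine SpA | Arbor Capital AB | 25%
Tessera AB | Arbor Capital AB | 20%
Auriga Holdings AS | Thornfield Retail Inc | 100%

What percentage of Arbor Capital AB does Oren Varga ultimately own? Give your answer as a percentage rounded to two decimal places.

49.06%

Oren reaches Arbor along 3 paths.
Via Pellion → Tessera: 20% × 89% × 20% = 3.56%.
Via Solent: 70% × 25% = 17.5%.
Direct stake: 28% = 28%.
Total: 3.56% + 17.5% + 28% = 49.06%.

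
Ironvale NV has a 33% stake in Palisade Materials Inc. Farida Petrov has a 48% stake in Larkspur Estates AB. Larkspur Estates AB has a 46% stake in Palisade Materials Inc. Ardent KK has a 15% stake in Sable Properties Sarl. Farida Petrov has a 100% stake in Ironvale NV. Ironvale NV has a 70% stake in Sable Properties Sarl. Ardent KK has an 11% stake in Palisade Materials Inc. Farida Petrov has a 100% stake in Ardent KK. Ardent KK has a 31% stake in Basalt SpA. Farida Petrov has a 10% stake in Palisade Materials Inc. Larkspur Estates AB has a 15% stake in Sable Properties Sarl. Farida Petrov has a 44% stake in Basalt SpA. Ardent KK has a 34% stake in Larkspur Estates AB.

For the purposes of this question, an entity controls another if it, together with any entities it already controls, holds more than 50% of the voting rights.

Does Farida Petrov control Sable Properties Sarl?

Farida holds 100% of Ardent, so Farida controls Ardent.
Farida holds 100% of Ironvale, so Farida controls Ironvale.
Ardent and Farida together hold 34% + 48% = 82% of Larkspur, so Farida controls Larkspur.
Ironvale and Larkspur and Ardent together hold 70% + 15% + 15% = 100% of Sable, so Farida controls Sable.

Yes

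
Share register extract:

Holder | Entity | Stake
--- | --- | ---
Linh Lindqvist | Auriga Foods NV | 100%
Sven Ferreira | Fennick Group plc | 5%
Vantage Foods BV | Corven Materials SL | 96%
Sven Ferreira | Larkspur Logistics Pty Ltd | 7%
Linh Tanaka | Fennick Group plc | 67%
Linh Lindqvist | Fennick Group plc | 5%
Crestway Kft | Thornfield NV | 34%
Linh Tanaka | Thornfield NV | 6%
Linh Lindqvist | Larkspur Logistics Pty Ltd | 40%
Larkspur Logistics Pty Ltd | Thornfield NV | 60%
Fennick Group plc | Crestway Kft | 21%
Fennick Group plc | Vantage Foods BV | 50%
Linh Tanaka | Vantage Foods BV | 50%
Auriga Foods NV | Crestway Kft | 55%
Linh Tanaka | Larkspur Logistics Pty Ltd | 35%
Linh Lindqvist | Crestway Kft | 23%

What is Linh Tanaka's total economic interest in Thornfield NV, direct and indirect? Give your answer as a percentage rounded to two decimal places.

31.78%

Linh Tanaka reaches Thornfield along 3 paths.
Direct stake: 6% = 6%.
Via Larkspur: 35% × 60% = 21%.
Via Fennick → Crestway: 67% × 21% × 34% = 4.7838%.
Total: 6% + 21% + 4.7838% = 31.7838%.
Rounded: 31.78%.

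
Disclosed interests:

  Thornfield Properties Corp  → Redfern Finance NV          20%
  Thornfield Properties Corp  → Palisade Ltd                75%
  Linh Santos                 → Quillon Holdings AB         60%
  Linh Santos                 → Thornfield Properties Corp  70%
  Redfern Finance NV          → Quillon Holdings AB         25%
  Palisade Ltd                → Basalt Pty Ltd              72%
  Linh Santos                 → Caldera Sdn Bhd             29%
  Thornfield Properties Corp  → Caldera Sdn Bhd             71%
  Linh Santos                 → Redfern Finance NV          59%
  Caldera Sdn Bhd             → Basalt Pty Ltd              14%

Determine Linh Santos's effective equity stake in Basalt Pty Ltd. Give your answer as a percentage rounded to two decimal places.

48.82%

Linh reaches Basalt along 3 paths.
Via Thornfield → Palisade: 70% × 75% × 72% = 37.8%.
Via Caldera: 29% × 14% = 4.06%.
Via Thornfield → Caldera: 70% × 71% × 14% = 6.958%.
Total: 37.8% + 4.06% + 6.958% = 48.818%.
Rounded: 48.82%.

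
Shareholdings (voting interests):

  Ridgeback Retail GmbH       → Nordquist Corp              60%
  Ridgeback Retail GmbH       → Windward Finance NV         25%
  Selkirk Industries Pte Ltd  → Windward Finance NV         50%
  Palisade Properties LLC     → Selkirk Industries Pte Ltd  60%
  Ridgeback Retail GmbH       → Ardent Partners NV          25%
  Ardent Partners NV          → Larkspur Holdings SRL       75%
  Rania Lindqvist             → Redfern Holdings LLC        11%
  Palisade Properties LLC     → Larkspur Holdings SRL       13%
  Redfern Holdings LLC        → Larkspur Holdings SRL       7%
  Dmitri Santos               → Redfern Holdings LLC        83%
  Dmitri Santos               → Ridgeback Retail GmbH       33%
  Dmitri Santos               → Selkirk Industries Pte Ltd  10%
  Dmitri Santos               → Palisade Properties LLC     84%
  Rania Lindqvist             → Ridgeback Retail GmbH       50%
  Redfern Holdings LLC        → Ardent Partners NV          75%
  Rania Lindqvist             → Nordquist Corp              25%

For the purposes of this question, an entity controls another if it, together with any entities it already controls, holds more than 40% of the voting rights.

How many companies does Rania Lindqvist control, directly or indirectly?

Rania holds 50% of Ridgeback, so Rania controls Ridgeback.
Rania and Ridgeback together hold 25% + 60% = 85% of Nordquist, so Rania controls Nordquist.
No other company's threshold is met.
Rania controls 2 companies.

2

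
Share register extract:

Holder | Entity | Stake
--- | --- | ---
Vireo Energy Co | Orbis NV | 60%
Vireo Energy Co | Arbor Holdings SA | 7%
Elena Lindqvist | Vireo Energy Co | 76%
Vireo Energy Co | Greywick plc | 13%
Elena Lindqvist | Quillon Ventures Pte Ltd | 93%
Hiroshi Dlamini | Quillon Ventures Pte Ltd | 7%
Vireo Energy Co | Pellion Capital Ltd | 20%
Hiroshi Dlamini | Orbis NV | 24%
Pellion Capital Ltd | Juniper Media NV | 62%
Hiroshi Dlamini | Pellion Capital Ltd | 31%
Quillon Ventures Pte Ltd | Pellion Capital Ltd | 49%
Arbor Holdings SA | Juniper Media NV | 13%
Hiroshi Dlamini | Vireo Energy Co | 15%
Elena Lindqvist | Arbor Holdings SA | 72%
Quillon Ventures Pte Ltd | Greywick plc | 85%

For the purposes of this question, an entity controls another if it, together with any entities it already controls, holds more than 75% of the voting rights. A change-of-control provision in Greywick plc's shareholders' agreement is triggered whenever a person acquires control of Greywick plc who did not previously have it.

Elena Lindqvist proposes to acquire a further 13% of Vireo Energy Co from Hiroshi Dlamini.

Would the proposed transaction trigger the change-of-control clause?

No

The purchase adds only to Elena's holdings (Hiroshi's stake shrinks), so Elena is the only person who could newly come to control Greywick.
Elena holds 76% of Vireo, so Elena controls Vireo.
Elena holds 93% of Quillon, so Elena controls Quillon.
Quillon and Vireo together hold 85% + 13% = 98% of Greywick, so Elena controls Greywick.
So Elena already controls Greywick before the transaction.
After the purchase, Elena's direct stake in Vireo rises to 76% + 13% = 89%, and Hiroshi's stake falls to 2%.
Elena controlled Greywick already, so this is not a new person acquiring control; every other person's position is unchanged or reduced.
No new person acquires control, so the clause is not triggered.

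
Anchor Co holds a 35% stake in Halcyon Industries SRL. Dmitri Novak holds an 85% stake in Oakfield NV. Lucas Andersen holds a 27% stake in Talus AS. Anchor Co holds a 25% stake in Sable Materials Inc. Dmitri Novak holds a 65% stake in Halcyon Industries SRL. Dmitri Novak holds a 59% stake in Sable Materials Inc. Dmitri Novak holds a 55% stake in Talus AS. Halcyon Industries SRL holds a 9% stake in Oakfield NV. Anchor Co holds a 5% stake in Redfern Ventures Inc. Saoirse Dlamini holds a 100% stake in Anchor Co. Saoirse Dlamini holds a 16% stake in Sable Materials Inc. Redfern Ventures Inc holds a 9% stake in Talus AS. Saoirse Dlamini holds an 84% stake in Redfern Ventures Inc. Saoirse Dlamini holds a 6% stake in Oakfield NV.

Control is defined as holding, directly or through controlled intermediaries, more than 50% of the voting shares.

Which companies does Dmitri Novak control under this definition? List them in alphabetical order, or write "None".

Dmitri holds 65% of Halcyon, so Dmitri controls Halcyon.
Dmitri holds 59% of Sable, so Dmitri controls Sable.
Dmitri holds 55% of Talus, so Dmitri controls Talus.
Halcyon and Dmitri together hold 9% + 85% = 94% of Oakfield, so Dmitri controls Oakfield.
No other company's threshold is met.

Halcyon Industries SRL, Oakfield NV, Sable Materials Inc, Talus AS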